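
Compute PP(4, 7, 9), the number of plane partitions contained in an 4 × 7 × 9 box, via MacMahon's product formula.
PP(4, 7, 9) = 10323075958624

Evaluate the triple product over i = 1..4, j = 1..7, k = 1..9. The factors are (2/1) · (3/2) · (4/3) · (5/4) · (6/5) · (7/6) · (8/7) · (9/8) · … (252 factors total). The numerators and denominators telescope so the product is an integer; carrying out the multiplication exactly gives PP(4, 7, 9) = 10323075958624.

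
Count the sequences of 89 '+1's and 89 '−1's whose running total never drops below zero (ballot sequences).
C_89 = 254224158304000796523953440778841647086547372026600

These ballot sequences are counted by the Catalan number C_n = (1/(n + 1)) · C(2n, n). For n = 89: C_89 = (1/90) · C(178, 89) = 22880174247360071687155809670095748237789263482394000/90 = 254224158304000796523953440778841647086547372026600.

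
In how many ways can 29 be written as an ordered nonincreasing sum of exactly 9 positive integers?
p(29, 9 parts) = 488

Partitions of n into exactly k parts are in bijection with partitions of n − k into at most k parts (subtract 1 from each part). So p(29, exactly 9) = p(20, parts ≤ 9). Computing via the recurrence p(m, j) = p(m, j−1) + p(m−j, j) gives 488.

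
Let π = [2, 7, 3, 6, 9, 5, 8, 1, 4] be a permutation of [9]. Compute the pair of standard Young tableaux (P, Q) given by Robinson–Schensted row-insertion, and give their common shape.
P = [1, 3, 4, 8] / [2, 5] / [6, 9] / [7];  Q = [1, 2, 4, 5] / [3, 7] / [6, 9] / [8];  common shape = (4, 2, 2, 1)

Row-insert the values π_1, π_2, … into P one at a time, bumping the leftmost entry strictly greater than the inserted value down to the next row. The recording tableau Q records, in position (i, j), the step at which that cell was added to P.
  Insert 2 (step 1): P = [2];  Q = [1]
  Insert 7 (step 2): P = [2, 7];  Q = [1, 2]
  Insert 3 (step 3): P = [2, 3] / [7];  Q = [1, 2] / [3]
  Insert 6 (step 4): P = [2, 3, 6] / [7];  Q = [1, 2, 4] / [3]
  Insert 9 (step 5): P = [2, 3, 6, 9] / [7];  Q = [1, 2, 4, 5] / [3]
  Insert 5 (step 6): P = [2, 3, 5, 9] / [6] / [7];  Q = [1, 2, 4, 5] / [3] / [6]
  Insert 8 (step 7): P = [2, 3, 5, 8] / [6, 9] / [7];  Q = [1, 2, 4, 5] / [3, 7] / [6]
  Insert 1 (step 8): P = [1, 3, 5, 8] / [2, 9] / [6] / [7];  Q = [1, 2, 4, 5] / [3, 7] / [6] / [8]
  Insert 4 (step 9): P = [1, 3, 4, 8] / [2, 5] / [6, 9] / [7];  Q = [1, 2, 4, 5] / [3, 7] / [6, 9] / [8]
Final shape: (4, 2, 2, 1).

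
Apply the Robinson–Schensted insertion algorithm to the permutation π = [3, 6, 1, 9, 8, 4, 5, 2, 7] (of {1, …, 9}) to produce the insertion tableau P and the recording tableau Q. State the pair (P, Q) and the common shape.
P = [1, 2, 5, 7] / [3, 4, 8] / [6] / [9];  Q = [1, 2, 4, 9] / [3, 5, 7] / [6] / [8];  common shape = (4, 3, 1, 1)

Row-insert the values π_1, π_2, … into P one at a time, bumping the leftmost entry strictly greater than the inserted value down to the next row. The recording tableau Q records, in position (i, j), the step at which that cell was added to P.
  Insert 3 (step 1): P = [3];  Q = [1]
  Insert 6 (step 2): P = [3, 6];  Q = [1, 2]
  Insert 1 (step 3): P = [1, 6] / [3];  Q = [1, 2] / [3]
  Insert 9 (step 4): P = [1, 6, 9] / [3];  Q = [1, 2, 4] / [3]
  Insert 8 (step 5): P = [1, 6, 8] / [3, 9];  Q = [1, 2, 4] / [3, 5]
  Insert 4 (step 6): P = [1, 4, 8] / [3, 6] / [9];  Q = [1, 2, 4] / [3, 5] / [6]
  Insert 5 (step 7): P = [1, 4, 5] / [3, 6, 8] / [9];  Q = [1, 2, 4] / [3, 5, 7] / [6]
  Insert 2 (step 8): P = [1, 2, 5] / [3, 4, 8] / [6] / [9];  Q = [1, 2, 4] / [3, 5, 7] / [6] / [8]
  Insert 7 (step 9): P = [1, 2, 5, 7] / [3, 4, 8] / [6] / [9];  Q = [1, 2, 4, 9] / [3, 5, 7] / [6] / [8]
Final shape: (4, 3, 1, 1).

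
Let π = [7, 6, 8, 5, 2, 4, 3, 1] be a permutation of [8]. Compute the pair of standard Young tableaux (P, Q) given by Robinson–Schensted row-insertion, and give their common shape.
P = [1, 3] / [2, 8] / [4] / [5] / [6] / [7];  Q = [1, 3] / [2, 6] / [4] / [5] / [7] / [8];  common shape = (2, 2, 1, 1, 1, 1)

Row-insert the values π_1, π_2, … into P one at a time, bumping the leftmost entry strictly greater than the inserted value down to the next row. The recording tableau Q records, in position (i, j), the step at which that cell was added to P.
  Insert 7 (step 1): P = [7];  Q = [1]
  Insert 6 (step 2): P = [6] / [7];  Q = [1] / [2]
  Insert 8 (step 3): P = [6, 8] / [7];  Q = [1, 3] / [2]
  Insert 5 (step 4): P = [5, 8] / [6] / [7];  Q = [1, 3] / [2] / [4]
  Insert 2 (step 5): P = [2, 8] / [5] / [6] / [7];  Q = [1, 3] / [2] / [4] / [5]
  Insert 4 (step 6): P = [2, 4] / [5, 8] / [6] / [7];  Q = [1, 3] / [2, 6] / [4] / [5]
  Insert 3 (step 7): P = [2, 3] / [4, 8] / [5] / [6] / [7];  Q = [1, 3] / [2, 6] / [4] / [5] / [7]
  Insert 1 (step 8): P = [1, 3] / [2, 8] / [4] / [5] / [6] / [7];  Q = [1, 3] / [2, 6] / [4] / [5] / [7] / [8]
Final shape: (2, 2, 1, 1, 1, 1).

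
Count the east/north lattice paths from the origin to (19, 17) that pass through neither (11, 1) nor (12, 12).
Number of paths = 6447093444

Inclusion–exclusion. Total paths: C(36, 19) = 8597496600. Through P₁: C(12, 11)·C(24, 8) = 8825652. Through P₂: C(24, 12)·C(12, 7) = 2141691552. Since P₁ is strictly southwest of P₂, a monotone path through both must visit P₁ then P₂; paths through both = C(12, 11)·C(12, 1)·C(12, 7) = 114048. Avoid both = 8597496600 − 8825652 − 2141691552 + 114048 = 6447093444.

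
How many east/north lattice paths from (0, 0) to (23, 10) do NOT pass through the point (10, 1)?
Number of paths = 87089420

Total paths from (0, 0) to (23, 10): C(33, 23) = 92561040. Paths through (10, 1): (paths (0, 0) → (10, 1)) × (paths (10, 1) → (23, 10)) = C(11, 10) · C(22, 13) = 11 · 497420 = 5471620. Avoidance count = 92561040 − 5471620 = 87089420.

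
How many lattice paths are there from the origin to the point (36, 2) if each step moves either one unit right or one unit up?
Number of paths = 703

A monotone lattice path from (0, 0) to (36, 2) consists of 36 east steps and 2 north steps in some order, so it is determined by which 36 of the 38 steps are east. The count is C(38, 36) = 703.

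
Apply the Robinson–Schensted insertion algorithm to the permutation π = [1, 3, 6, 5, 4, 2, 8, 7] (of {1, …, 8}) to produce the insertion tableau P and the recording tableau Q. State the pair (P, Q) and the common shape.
P = [1, 2, 4, 7] / [3, 8] / [5] / [6];  Q = [1, 2, 3, 7] / [4, 8] / [5] / [6];  common shape = (4, 2, 1, 1)

Row-insert the values π_1, π_2, … into P one at a time, bumping the leftmost entry strictly greater than the inserted value down to the next row. The recording tableau Q records, in position (i, j), the step at which that cell was added to P.
  Insert 1 (step 1): P = [1];  Q = [1]
  Insert 3 (step 2): P = [1, 3];  Q = [1, 2]
  Insert 6 (step 3): P = [1, 3, 6];  Q = [1, 2, 3]
  Insert 5 (step 4): P = [1, 3, 5] / [6];  Q = [1, 2, 3] / [4]
  Insert 4 (step 5): P = [1, 3, 4] / [5] / [6];  Q = [1, 2, 3] / [4] / [5]
  Insert 2 (step 6): P = [1, 2, 4] / [3] / [5] / [6];  Q = [1, 2, 3] / [4] / [5] / [6]
  Insert 8 (step 7): P = [1, 2, 4, 8] / [3] / [5] / [6];  Q = [1, 2, 3, 7] / [4] / [5] / [6]
  Insert 7 (step 8): P = [1, 2, 4, 7] / [3, 8] / [5] / [6];  Q = [1, 2, 3, 7] / [4, 8] / [5] / [6]
Final shape: (4, 2, 1, 1).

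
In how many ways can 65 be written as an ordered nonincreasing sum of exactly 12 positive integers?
p(65, 12 parts) = 143948

Partitions of n into exactly k parts are in bijection with partitions of n − k into at most k parts (subtract 1 from each part). So p(65, exactly 12) = p(53, parts ≤ 12). Computing via the recurrence p(m, j) = p(m, j−1) + p(m−j, j) gives 143948.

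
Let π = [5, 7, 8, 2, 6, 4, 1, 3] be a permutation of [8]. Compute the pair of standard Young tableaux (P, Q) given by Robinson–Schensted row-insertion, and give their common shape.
P = [1, 3, 8] / [2, 4] / [5, 6] / [7];  Q = [1, 2, 3] / [4, 5] / [6, 8] / [7];  common shape = (3, 2, 2, 1)

Row-insert the values π_1, π_2, … into P one at a time, bumping the leftmost entry strictly greater than the inserted value down to the next row. The recording tableau Q records, in position (i, j), the step at which that cell was added to P.
  Insert 5 (step 1): P = [5];  Q = [1]
  Insert 7 (step 2): P = [5, 7];  Q = [1, 2]
  Insert 8 (step 3): P = [5, 7, 8];  Q = [1, 2, 3]
  Insert 2 (step 4): P = [2, 7, 8] / [5];  Q = [1, 2, 3] / [4]
  Insert 6 (step 5): P = [2, 6, 8] / [5, 7];  Q = [1, 2, 3] / [4, 5]
  Insert 4 (step 6): P = [2, 4, 8] / [5, 6] / [7];  Q = [1, 2, 3] / [4, 5] / [6]
  Insert 1 (step 7): P = [1, 4, 8] / [2, 6] / [5] / [7];  Q = [1, 2, 3] / [4, 5] / [6] / [7]
  Insert 3 (step 8): P = [1, 3, 8] / [2, 4] / [5, 6] / [7];  Q = [1, 2, 3] / [4, 5] / [6, 8] / [7]
Final shape: (3, 2, 2, 1).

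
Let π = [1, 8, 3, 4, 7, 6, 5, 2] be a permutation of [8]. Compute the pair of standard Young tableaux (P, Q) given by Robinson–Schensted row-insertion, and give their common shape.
P = [1, 2, 4, 5] / [3] / [6] / [7] / [8];  Q = [1, 2, 4, 5] / [3] / [6] / [7] / [8];  common shape = (4, 1, 1, 1, 1)

Row-insert the values π_1, π_2, … into P one at a time, bumping the leftmost entry strictly greater than the inserted value down to the next row. The recording tableau Q records, in position (i, j), the step at which that cell was added to P.
  Insert 1 (step 1): P = [1];  Q = [1]
  Insert 8 (step 2): P = [1, 8];  Q = [1, 2]
  Insert 3 (step 3): P = [1, 3] / [8];  Q = [1, 2] / [3]
  Insert 4 (step 4): P = [1, 3, 4] / [8];  Q = [1, 2, 4] / [3]
  Insert 7 (step 5): P = [1, 3, 4, 7] / [8];  Q = [1, 2, 4, 5] / [3]
  Insert 6 (step 6): P = [1, 3, 4, 6] / [7] / [8];  Q = [1, 2, 4, 5] / [3] / [6]
  Insert 5 (step 7): P = [1, 3, 4, 5] / [6] / [7] / [8];  Q = [1, 2, 4, 5] / [3] / [6] / [7]
  Insert 2 (step 8): P = [1, 2, 4, 5] / [3] / [6] / [7] / [8];  Q = [1, 2, 4, 5] / [3] / [6] / [7] / [8]
Final shape: (4, 1, 1, 1, 1).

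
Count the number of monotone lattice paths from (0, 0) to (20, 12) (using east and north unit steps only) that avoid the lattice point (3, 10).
Number of paths = 225743934

Total paths from (0, 0) to (20, 12): C(32, 20) = 225792840. Paths through (3, 10): (paths (0, 0) → (3, 10)) × (paths (3, 10) → (20, 12)) = C(13, 3) · C(19, 17) = 286 · 171 = 48906. Avoidance count = 225792840 − 48906 = 225743934.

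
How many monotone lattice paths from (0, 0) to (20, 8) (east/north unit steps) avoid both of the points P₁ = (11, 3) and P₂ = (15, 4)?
Number of paths = 2120321

Inclusion–exclusion. Total paths: C(28, 20) = 3108105. Through P₁: C(14, 11)·C(14, 9) = 728728. Through P₂: C(19, 15)·C(9, 5) = 488376. Since P₁ is strictly southwest of P₂, a monotone path through both must visit P₁ then P₂; paths through both = C(14, 11)·C(5, 4)·C(9, 5) = 229320. Avoid both = 3108105 − 728728 − 488376 + 229320 = 2120321.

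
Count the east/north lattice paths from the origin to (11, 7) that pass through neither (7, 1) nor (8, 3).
Number of paths = 25209

Inclusion–exclusion. Total paths: C(18, 11) = 31824. Through P₁: C(8, 7)·C(10, 4) = 1680. Through P₂: C(11, 8)·C(7, 3) = 5775. Since P₁ is strictly southwest of P₂, a monotone path through both must visit P₁ then P₂; paths through both = C(8, 7)·C(3, 1)·C(7, 3) = 840. Avoid both = 31824 − 1680 − 5775 + 840 = 25209.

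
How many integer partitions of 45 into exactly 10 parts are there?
p(45, 10 parts) = 8070

Partitions of n into exactly k parts are in bijection with partitions of n − k into at most k parts (subtract 1 from each part). So p(45, exactly 10) = p(35, parts ≤ 10). Computing via the recurrence p(m, j) = p(m, j−1) + p(m−j, j) gives 8070.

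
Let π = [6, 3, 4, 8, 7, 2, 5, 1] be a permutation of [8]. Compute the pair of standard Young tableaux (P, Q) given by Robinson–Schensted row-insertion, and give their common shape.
P = [1, 4, 5] / [2, 7] / [3, 8] / [6];  Q = [1, 3, 4] / [2, 5] / [6, 7] / [8];  common shape = (3, 2, 2, 1)

Row-insert the values π_1, π_2, … into P one at a time, bumping the leftmost entry strictly greater than the inserted value down to the next row. The recording tableau Q records, in position (i, j), the step at which that cell was added to P.
  Insert 6 (step 1): P = [6];  Q = [1]
  Insert 3 (step 2): P = [3] / [6];  Q = [1] / [2]
  Insert 4 (step 3): P = [3, 4] / [6];  Q = [1, 3] / [2]
  Insert 8 (step 4): P = [3, 4, 8] / [6];  Q = [1, 3, 4] / [2]
  Insert 7 (step 5): P = [3, 4, 7] / [6, 8];  Q = [1, 3, 4] / [2, 5]
  Insert 2 (step 6): P = [2, 4, 7] / [3, 8] / [6];  Q = [1, 3, 4] / [2, 5] / [6]
  Insert 5 (step 7): P = [2, 4, 5] / [3, 7] / [6, 8];  Q = [1, 3, 4] / [2, 5] / [6, 7]
  Insert 1 (step 8): P = [1, 4, 5] / [2, 7] / [3, 8] / [6];  Q = [1, 3, 4] / [2, 5] / [6, 7] / [8]
Final shape: (3, 2, 2, 1).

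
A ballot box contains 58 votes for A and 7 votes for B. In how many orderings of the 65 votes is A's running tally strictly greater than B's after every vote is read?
Strict-lead orderings = 546241824

Total orderings of the 65 votes with 58 for A: C(65, 58) = 696190560. By the Bertrand ballot formula (Cycle Lemma / reflection principle), the number of orderings in which A is strictly ahead of B throughout is (p − q)/(p + q) · C(p + q, p) = (58 − 7)/(58 + 7) · 696190560 = 546241824.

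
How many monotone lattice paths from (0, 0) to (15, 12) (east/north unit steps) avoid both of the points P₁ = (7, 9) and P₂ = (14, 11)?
Number of paths = 7405140

Inclusion–exclusion. Total paths: C(27, 15) = 17383860. Through P₁: C(16, 7)·C(11, 8) = 1887600. Through P₂: C(25, 14)·C(2, 1) = 8914800. Since P₁ is strictly southwest of P₂, a monotone path through both must visit P₁ then P₂; paths through both = C(16, 7)·C(9, 7)·C(2, 1) = 823680. Avoid both = 17383860 − 1887600 − 8914800 + 823680 = 7405140.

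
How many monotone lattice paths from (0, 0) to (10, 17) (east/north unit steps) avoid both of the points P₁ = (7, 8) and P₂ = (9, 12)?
Number of paths = 5836155

Inclusion–exclusion. Total paths: C(27, 10) = 8436285. Through P₁: C(15, 7)·C(12, 3) = 1415700. Through P₂: C(21, 9)·C(6, 1) = 1763580. Since P₁ is strictly southwest of P₂, a monotone path through both must visit P₁ then P₂; paths through both = C(15, 7)·C(6, 2)·C(6, 1) = 579150. Avoid both = 8436285 − 1415700 − 1763580 + 579150 = 5836155.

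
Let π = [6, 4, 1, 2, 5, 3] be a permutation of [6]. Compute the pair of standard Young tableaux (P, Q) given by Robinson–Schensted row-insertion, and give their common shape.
P = [1, 2, 3] / [4, 5] / [6];  Q = [1, 4, 5] / [2, 6] / [3];  common shape = (3, 2, 1)

Row-insert the values π_1, π_2, … into P one at a time, bumping the leftmost entry strictly greater than the inserted value down to the next row. The recording tableau Q records, in position (i, j), the step at which that cell was added to P.
  Insert 6 (step 1): P = [6];  Q = [1]
  Insert 4 (step 2): P = [4] / [6];  Q = [1] / [2]
  Insert 1 (step 3): P = [1] / [4] / [6];  Q = [1] / [2] / [3]
  Insert 2 (step 4): P = [1, 2] / [4] / [6];  Q = [1, 4] / [2] / [3]
  Insert 5 (step 5): P = [1, 2, 5] / [4] / [6];  Q = [1, 4, 5] / [2] / [3]
  Insert 3 (step 6): P = [1, 2, 3] / [4, 5] / [6];  Q = [1, 4, 5] / [2, 6] / [3]
Final shape: (3, 2, 1).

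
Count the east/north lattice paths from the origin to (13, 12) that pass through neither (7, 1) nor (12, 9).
Number of paths = 3966756

Inclusion–exclusion. Total paths: C(25, 13) = 5200300. Through P₁: C(8, 7)·C(17, 6) = 99008. Through P₂: C(21, 12)·C(4, 1) = 1175720. Since P₁ is strictly southwest of P₂, a monotone path through both must visit P₁ then P₂; paths through both = C(8, 7)·C(13, 5)·C(4, 1) = 41184. Avoid both = 5200300 − 99008 − 1175720 + 41184 = 3966756.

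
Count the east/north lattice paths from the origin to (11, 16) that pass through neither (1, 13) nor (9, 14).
Number of paths = 8131507

Inclusion–exclusion. Total paths: C(27, 11) = 13037895. Through P₁: C(14, 1)·C(13, 10) = 4004. Through P₂: C(23, 9)·C(4, 2) = 4903140. Since P₁ is strictly southwest of P₂, a monotone path through both must visit P₁ then P₂; paths through both = C(14, 1)·C(9, 8)·C(4, 2) = 756. Avoid both = 13037895 − 4004 − 4903140 + 756 = 8131507.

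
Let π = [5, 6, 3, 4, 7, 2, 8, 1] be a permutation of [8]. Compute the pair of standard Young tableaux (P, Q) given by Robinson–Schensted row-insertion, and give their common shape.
P = [1, 4, 7, 8] / [2, 6] / [3] / [5];  Q = [1, 2, 5, 7] / [3, 4] / [6] / [8];  common shape = (4, 2, 1, 1)

Row-insert the values π_1, π_2, … into P one at a time, bumping the leftmost entry strictly greater than the inserted value down to the next row. The recording tableau Q records, in position (i, j), the step at which that cell was added to P.
  Insert 5 (step 1): P = [5];  Q = [1]
  Insert 6 (step 2): P = [5, 6];  Q = [1, 2]
  Insert 3 (step 3): P = [3, 6] / [5];  Q = [1, 2] / [3]
  Insert 4 (step 4): P = [3, 4] / [5, 6];  Q = [1, 2] / [3, 4]
  Insert 7 (step 5): P = [3, 4, 7] / [5, 6];  Q = [1, 2, 5] / [3, 4]
  Insert 2 (step 6): P = [2, 4, 7] / [3, 6] / [5];  Q = [1, 2, 5] / [3, 4] / [6]
  Insert 8 (step 7): P = [2, 4, 7, 8] / [3, 6] / [5];  Q = [1, 2, 5, 7] / [3, 4] / [6]
  Insert 1 (step 8): P = [1, 4, 7, 8] / [2, 6] / [3] / [5];  Q = [1, 2, 5, 7] / [3, 4] / [6] / [8]
Final shape: (4, 2, 1, 1).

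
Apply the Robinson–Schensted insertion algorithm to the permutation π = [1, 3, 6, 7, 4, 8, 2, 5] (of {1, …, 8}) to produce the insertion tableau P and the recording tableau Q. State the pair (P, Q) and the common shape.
P = [1, 2, 4, 5, 8] / [3, 7] / [6];  Q = [1, 2, 3, 4, 6] / [5, 8] / [7];  common shape = (5, 2, 1)

Row-insert the values π_1, π_2, … into P one at a time, bumping the leftmost entry strictly greater than the inserted value down to the next row. The recording tableau Q records, in position (i, j), the step at which that cell was added to P.
  Insert 1 (step 1): P = [1];  Q = [1]
  Insert 3 (step 2): P = [1, 3];  Q = [1, 2]
  Insert 6 (step 3): P = [1, 3, 6];  Q = [1, 2, 3]
  Insert 7 (step 4): P = [1, 3, 6, 7];  Q = [1, 2, 3, 4]
  Insert 4 (step 5): P = [1, 3, 4, 7] / [6];  Q = [1, 2, 3, 4] / [5]
  Insert 8 (step 6): P = [1, 3, 4, 7, 8] / [6];  Q = [1, 2, 3, 4, 6] / [5]
  Insert 2 (step 7): P = [1, 2, 4, 7, 8] / [3] / [6];  Q = [1, 2, 3, 4, 6] / [5] / [7]
  Insert 5 (step 8): P = [1, 2, 4, 5, 8] / [3, 7] / [6];  Q = [1, 2, 3, 4, 6] / [5, 8] / [7]
Final shape: (5, 2, 1).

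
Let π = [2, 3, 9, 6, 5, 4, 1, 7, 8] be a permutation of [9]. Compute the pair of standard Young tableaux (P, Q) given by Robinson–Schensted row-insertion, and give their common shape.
P = [1, 3, 4, 7, 8] / [2] / [5] / [6] / [9];  Q = [1, 2, 3, 8, 9] / [4] / [5] / [6] / [7];  common shape = (5, 1, 1, 1, 1)

Row-insert the values π_1, π_2, … into P one at a time, bumping the leftmost entry strictly greater than the inserted value down to the next row. The recording tableau Q records, in position (i, j), the step at which that cell was added to P.
  Insert 2 (step 1): P = [2];  Q = [1]
  Insert 3 (step 2): P = [2, 3];  Q = [1, 2]
  Insert 9 (step 3): P = [2, 3, 9];  Q = [1, 2, 3]
  Insert 6 (step 4): P = [2, 3, 6] / [9];  Q = [1, 2, 3] / [4]
  Insert 5 (step 5): P = [2, 3, 5] / [6] / [9];  Q = [1, 2, 3] / [4] / [5]
  Insert 4 (step 6): P = [2, 3, 4] / [5] / [6] / [9];  Q = [1, 2, 3] / [4] / [5] / [6]
  Insert 1 (step 7): P = [1, 3, 4] / [2] / [5] / [6] / [9];  Q = [1, 2, 3] / [4] / [5] / [6] / [7]
  Insert 7 (step 8): P = [1, 3, 4, 7] / [2] / [5] / [6] / [9];  Q = [1, 2, 3, 8] / [4] / [5] / [6] / [7]
  Insert 8 (step 9): P = [1, 3, 4, 7, 8] / [2] / [5] / [6] / [9];  Q = [1, 2, 3, 8, 9] / [4] / [5] / [6] / [7]
Final shape: (5, 1, 1, 1, 1).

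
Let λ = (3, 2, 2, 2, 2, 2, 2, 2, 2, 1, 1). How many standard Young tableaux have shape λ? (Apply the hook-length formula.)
# SYT of shape (3, 2, 2, 2, 2, 2, 2, 2, 2, 1, 1) = 732564

Hook-length formula: f^λ = n! / Π hook(c), product over all cells c of the Young diagram. For λ = (3, 2, 2, 2, 2, 2, 2, 2, 2, 1, 1), n = 21 boxes. Hook lengths by row (left-to-right, top-to-bottom): [13, 10, 1]; [11, 8]; [10, 7]; [9, 6]; [8, 5]; [7, 4]; [6, 3]; [5, 2]; [4, 1]; [2]; [1]. Product of hooks = 69742632960000. So f^λ = 21! / 69742632960000 = 51090942171709440000 / 69742632960000 = 732564.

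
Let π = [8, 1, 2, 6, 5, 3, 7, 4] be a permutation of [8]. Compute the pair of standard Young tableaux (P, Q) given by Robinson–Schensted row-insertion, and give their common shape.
P = [1, 2, 3, 4] / [5, 7] / [6] / [8];  Q = [1, 3, 4, 7] / [2, 8] / [5] / [6];  common shape = (4, 2, 1, 1)

Row-insert the values π_1, π_2, … into P one at a time, bumping the leftmost entry strictly greater than the inserted value down to the next row. The recording tableau Q records, in position (i, j), the step at which that cell was added to P.
  Insert 8 (step 1): P = [8];  Q = [1]
  Insert 1 (step 2): P = [1] / [8];  Q = [1] / [2]
  Insert 2 (step 3): P = [1, 2] / [8];  Q = [1, 3] / [2]
  Insert 6 (step 4): P = [1, 2, 6] / [8];  Q = [1, 3, 4] / [2]
  Insert 5 (step 5): P = [1, 2, 5] / [6] / [8];  Q = [1, 3, 4] / [2] / [5]
  Insert 3 (step 6): P = [1, 2, 3] / [5] / [6] / [8];  Q = [1, 3, 4] / [2] / [5] / [6]
  Insert 7 (step 7): P = [1, 2, 3, 7] / [5] / [6] / [8];  Q = [1, 3, 4, 7] / [2] / [5] / [6]
  Insert 4 (step 8): P = [1, 2, 3, 4] / [5, 7] / [6] / [8];  Q = [1, 3, 4, 7] / [2, 8] / [5] / [6]
Final shape: (4, 2, 1, 1).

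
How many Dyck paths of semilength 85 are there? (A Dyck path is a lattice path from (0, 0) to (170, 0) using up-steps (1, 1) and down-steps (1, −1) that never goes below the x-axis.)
C_85 = 1063353702922273835973036658043476458723103404520

These Dyck paths are counted by the Catalan number C_n = (1/(n + 1)) · C(2n, n). For n = 85: C_85 = (1/86) · C(170, 85) = 91448418451315549893681152591738975450186892788720/86 = 1063353702922273835973036658043476458723103404520.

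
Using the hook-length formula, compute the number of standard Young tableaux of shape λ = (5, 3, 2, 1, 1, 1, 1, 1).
# SYT of shape (5, 3, 2, 1, 1, 1, 1, 1) = 100100

Hook-length formula: f^λ = n! / Π hook(c), product over all cells c of the Young diagram. For λ = (5, 3, 2, 1, 1, 1, 1, 1), n = 15 boxes. Hook lengths by row (left-to-right, top-to-bottom): [12, 6, 4, 2, 1]; [9, 3, 1]; [7, 1]; [5]; [4]; [3]; [2]; [1]. Product of hooks = 13063680. So f^λ = 15! / 13063680 = 1307674368000 / 13063680 = 100100.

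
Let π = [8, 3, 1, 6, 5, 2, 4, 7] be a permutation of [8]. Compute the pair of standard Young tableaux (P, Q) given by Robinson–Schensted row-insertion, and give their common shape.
P = [1, 2, 4, 7] / [3, 5] / [6] / [8];  Q = [1, 4, 7, 8] / [2, 5] / [3] / [6];  common shape = (4, 2, 1, 1)

Row-insert the values π_1, π_2, … into P one at a time, bumping the leftmost entry strictly greater than the inserted value down to the next row. The recording tableau Q records, in position (i, j), the step at which that cell was added to P.
  Insert 8 (step 1): P = [8];  Q = [1]
  Insert 3 (step 2): P = [3] / [8];  Q = [1] / [2]
  Insert 1 (step 3): P = [1] / [3] / [8];  Q = [1] / [2] / [3]
  Insert 6 (step 4): P = [1, 6] / [3] / [8];  Q = [1, 4] / [2] / [3]
  Insert 5 (step 5): P = [1, 5] / [3, 6] / [8];  Q = [1, 4] / [2, 5] / [3]
  Insert 2 (step 6): P = [1, 2] / [3, 5] / [6] / [8];  Q = [1, 4] / [2, 5] / [3] / [6]
  Insert 4 (step 7): P = [1, 2, 4] / [3, 5] / [6] / [8];  Q = [1, 4, 7] / [2, 5] / [3] / [6]
  Insert 7 (step 8): P = [1, 2, 4, 7] / [3, 5] / [6] / [8];  Q = [1, 4, 7, 8] / [2, 5] / [3] / [6]
Final shape: (4, 2, 1, 1).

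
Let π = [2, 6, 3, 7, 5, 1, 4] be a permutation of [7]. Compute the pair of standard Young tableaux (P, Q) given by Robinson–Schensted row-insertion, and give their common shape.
P = [1, 3, 4] / [2, 5] / [6, 7];  Q = [1, 2, 4] / [3, 5] / [6, 7];  common shape = (3, 2, 2)

Row-insert the values π_1, π_2, … into P one at a time, bumping the leftmost entry strictly greater than the inserted value down to the next row. The recording tableau Q records, in position (i, j), the step at which that cell was added to P.
  Insert 2 (step 1): P = [2];  Q = [1]
  Insert 6 (step 2): P = [2, 6];  Q = [1, 2]
  Insert 3 (step 3): P = [2, 3] / [6];  Q = [1, 2] / [3]
  Insert 7 (step 4): P = [2, 3, 7] / [6];  Q = [1, 2, 4] / [3]
  Insert 5 (step 5): P = [2, 3, 5] / [6, 7];  Q = [1, 2, 4] / [3, 5]
  Insert 1 (step 6): P = [1, 3, 5] / [2, 7] / [6];  Q = [1, 2, 4] / [3, 5] / [6]
  Insert 4 (step 7): P = [1, 3, 4] / [2, 5] / [6, 7];  Q = [1, 2, 4] / [3, 5] / [6, 7]
Final shape: (3, 2, 2).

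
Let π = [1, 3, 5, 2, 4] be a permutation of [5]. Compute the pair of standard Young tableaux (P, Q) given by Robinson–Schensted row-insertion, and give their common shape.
P = [1, 2, 4] / [3, 5];  Q = [1, 2, 3] / [4, 5];  common shape = (3, 2)

Row-insert the values π_1, π_2, … into P one at a time, bumping the leftmost entry strictly greater than the inserted value down to the next row. The recording tableau Q records, in position (i, j), the step at which that cell was added to P.
  Insert 1 (step 1): P = [1];  Q = [1]
  Insert 3 (step 2): P = [1, 3];  Q = [1, 2]
  Insert 5 (step 3): P = [1, 3, 5];  Q = [1, 2, 3]
  Insert 2 (step 4): P = [1, 2, 5] / [3];  Q = [1, 2, 3] / [4]
  Insert 4 (step 5): P = [1, 2, 4] / [3, 5];  Q = [1, 2, 3] / [4, 5]
Final shape: (3, 2).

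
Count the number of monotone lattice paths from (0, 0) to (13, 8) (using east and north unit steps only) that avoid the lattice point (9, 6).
Number of paths = 128415

Total paths from (0, 0) to (13, 8): C(21, 13) = 203490. Paths through (9, 6): (paths (0, 0) → (9, 6)) × (paths (9, 6) → (13, 8)) = C(15, 9) · C(6, 4) = 5005 · 15 = 75075. Avoidance count = 203490 − 75075 = 128415.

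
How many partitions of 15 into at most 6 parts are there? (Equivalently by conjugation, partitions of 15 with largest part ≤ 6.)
p(15, parts ≤ 6) = 110

Partitions of 15 with all parts ≤ 6: 6+6+3, 6+6+2+1, 6+6+1+1+1, 6+5+4, 6+5+3+1, 6+5+2+2, 6+5+2+1+1, 6+5+1+1+1+1, 6+4+4+1, 6+4+3+2, 6+4+3+1+1, 6+4+2+2+1, 6+4+2+1+1+1, 6+4+1+1+1+1+1, 6+3+3+3, 6+3+3+2+1, 6+3+3+1+1+1, 6+3+2+2+2, 6+3+2+2+1+1, 6+3+2+1+1+1+1, 6+3+1+1+1+1+1+1, 6+2+2+2+2+1, 6+2+2+2+1+1+1, 6+2+2+1+1+1+1+1, 6+2+1+1+1+1+1+1+1, 6+1+1+1+1+1+1+1+1+1, 5+5+5, 5+5+4+1, 5+5+3+2, 5+5+3+1+1, … (110 total). Count = 110.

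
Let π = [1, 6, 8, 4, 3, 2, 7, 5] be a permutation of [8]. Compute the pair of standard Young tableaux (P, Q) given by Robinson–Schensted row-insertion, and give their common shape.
P = [1, 2, 5] / [3, 7] / [4, 8] / [6];  Q = [1, 2, 3] / [4, 7] / [5, 8] / [6];  common shape = (3, 2, 2, 1)

Row-insert the values π_1, π_2, … into P one at a time, bumping the leftmost entry strictly greater than the inserted value down to the next row. The recording tableau Q records, in position (i, j), the step at which that cell was added to P.
  Insert 1 (step 1): P = [1];  Q = [1]
  Insert 6 (step 2): P = [1, 6];  Q = [1, 2]
  Insert 8 (step 3): P = [1, 6, 8];  Q = [1, 2, 3]
  Insert 4 (step 4): P = [1, 4, 8] / [6];  Q = [1, 2, 3] / [4]
  Insert 3 (step 5): P = [1, 3, 8] / [4] / [6];  Q = [1, 2, 3] / [4] / [5]
  Insert 2 (step 6): P = [1, 2, 8] / [3] / [4] / [6];  Q = [1, 2, 3] / [4] / [5] / [6]
  Insert 7 (step 7): P = [1, 2, 7] / [3, 8] / [4] / [6];  Q = [1, 2, 3] / [4, 7] / [5] / [6]
  Insert 5 (step 8): P = [1, 2, 5] / [3, 7] / [4, 8] / [6];  Q = [1, 2, 3] / [4, 7] / [5, 8] / [6]
Final shape: (3, 2, 2, 1).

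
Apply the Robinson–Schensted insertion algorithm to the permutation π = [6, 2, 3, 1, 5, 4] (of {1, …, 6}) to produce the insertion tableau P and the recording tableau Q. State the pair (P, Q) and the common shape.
P = [1, 3, 4] / [2, 5] / [6];  Q = [1, 3, 5] / [2, 6] / [4];  common shape = (3, 2, 1)

Row-insert the values π_1, π_2, … into P one at a time, bumping the leftmost entry strictly greater than the inserted value down to the next row. The recording tableau Q records, in position (i, j), the step at which that cell was added to P.
  Insert 6 (step 1): P = [6];  Q = [1]
  Insert 2 (step 2): P = [2] / [6];  Q = [1] / [2]
  Insert 3 (step 3): P = [2, 3] / [6];  Q = [1, 3] / [2]
  Insert 1 (step 4): P = [1, 3] / [2] / [6];  Q = [1, 3] / [2] / [4]
  Insert 5 (step 5): P = [1, 3, 5] / [2] / [6];  Q = [1, 3, 5] / [2] / [4]
  Insert 4 (step 6): P = [1, 3, 4] / [2, 5] / [6];  Q = [1, 3, 5] / [2, 6] / [4]
Final shape: (3, 2, 1).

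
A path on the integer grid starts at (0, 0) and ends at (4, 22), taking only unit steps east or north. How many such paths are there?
Number of paths = 14950

A monotone lattice path from (0, 0) to (4, 22) consists of 4 east steps and 22 north steps in some order, so it is determined by which 4 of the 26 steps are east. The count is C(26, 4) = 14950.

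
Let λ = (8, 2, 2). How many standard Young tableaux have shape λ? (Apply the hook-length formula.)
# SYT of shape (8, 2, 2) = 616

Hook-length formula: f^λ = n! / Π hook(c), product over all cells c of the Young diagram. For λ = (8, 2, 2), n = 12 boxes. Hook lengths by row (left-to-right, top-to-bottom): [10, 9, 6, 5, 4, 3, 2, 1]; [3, 2]; [2, 1]. Product of hooks = 777600. So f^λ = 12! / 777600 = 479001600 / 777600 = 616.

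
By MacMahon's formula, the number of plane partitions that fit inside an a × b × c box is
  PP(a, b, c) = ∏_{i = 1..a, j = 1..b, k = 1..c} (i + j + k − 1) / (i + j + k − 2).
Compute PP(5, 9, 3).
PP(5, 9, 3) = 208416208

Evaluate the triple product over i = 1..5, j = 1..9, k = 1..3. The factors are (2/1) · (3/2) · (4/3) · (3/2) · (4/3) · (5/4) · (4/3) · (5/4) · … (135 factors total). The numerators and denominators telescope so the product is an integer; carrying out the multiplication exactly gives PP(5, 9, 3) = 208416208.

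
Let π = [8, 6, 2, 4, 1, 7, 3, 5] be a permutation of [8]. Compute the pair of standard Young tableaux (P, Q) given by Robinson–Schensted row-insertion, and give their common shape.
P = [1, 3, 5] / [2, 4, 7] / [6] / [8];  Q = [1, 4, 6] / [2, 7, 8] / [3] / [5];  common shape = (3, 3, 1, 1)

Row-insert the values π_1, π_2, … into P one at a time, bumping the leftmost entry strictly greater than the inserted value down to the next row. The recording tableau Q records, in position (i, j), the step at which that cell was added to P.
  Insert 8 (step 1): P = [8];  Q = [1]
  Insert 6 (step 2): P = [6] / [8];  Q = [1] / [2]
  Insert 2 (step 3): P = [2] / [6] / [8];  Q = [1] / [2] / [3]
  Insert 4 (step 4): P = [2, 4] / [6] / [8];  Q = [1, 4] / [2] / [3]
  Insert 1 (step 5): P = [1, 4] / [2] / [6] / [8];  Q = [1, 4] / [2] / [3] / [5]
  Insert 7 (step 6): P = [1, 4, 7] / [2] / [6] / [8];  Q = [1, 4, 6] / [2] / [3] / [5]
  Insert 3 (step 7): P = [1, 3, 7] / [2, 4] / [6] / [8];  Q = [1, 4, 6] / [2, 7] / [3] / [5]
  Insert 5 (step 8): P = [1, 3, 5] / [2, 4, 7] / [6] / [8];  Q = [1, 4, 6] / [2, 7, 8] / [3] / [5]
Final shape: (3, 3, 1, 1).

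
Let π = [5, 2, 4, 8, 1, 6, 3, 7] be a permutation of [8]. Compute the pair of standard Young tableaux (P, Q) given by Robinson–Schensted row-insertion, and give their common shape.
P = [1, 3, 6, 7] / [2, 4] / [5, 8];  Q = [1, 3, 4, 8] / [2, 6] / [5, 7];  common shape = (4, 2, 2)

Row-insert the values π_1, π_2, … into P one at a time, bumping the leftmost entry strictly greater than the inserted value down to the next row. The recording tableau Q records, in position (i, j), the step at which that cell was added to P.
  Insert 5 (step 1): P = [5];  Q = [1]
  Insert 2 (step 2): P = [2] / [5];  Q = [1] / [2]
  Insert 4 (step 3): P = [2, 4] / [5];  Q = [1, 3] / [2]
  Insert 8 (step 4): P = [2, 4, 8] / [5];  Q = [1, 3, 4] / [2]
  Insert 1 (step 5): P = [1, 4, 8] / [2] / [5];  Q = [1, 3, 4] / [2] / [5]
  Insert 6 (step 6): P = [1, 4, 6] / [2, 8] / [5];  Q = [1, 3, 4] / [2, 6] / [5]
  Insert 3 (step 7): P = [1, 3, 6] / [2, 4] / [5, 8];  Q = [1, 3, 4] / [2, 6] / [5, 7]
  Insert 7 (step 8): P = [1, 3, 6, 7] / [2, 4] / [5, 8];  Q = [1, 3, 4, 8] / [2, 6] / [5, 7]
Final shape: (4, 2, 2).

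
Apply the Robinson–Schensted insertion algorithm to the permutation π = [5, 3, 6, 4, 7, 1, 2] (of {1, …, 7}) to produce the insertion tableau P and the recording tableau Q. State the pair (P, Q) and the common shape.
P = [1, 2, 7] / [3, 4] / [5, 6];  Q = [1, 3, 5] / [2, 4] / [6, 7];  common shape = (3, 2, 2)

Row-insert the values π_1, π_2, … into P one at a time, bumping the leftmost entry strictly greater than the inserted value down to the next row. The recording tableau Q records, in position (i, j), the step at which that cell was added to P.
  Insert 5 (step 1): P = [5];  Q = [1]
  Insert 3 (step 2): P = [3] / [5];  Q = [1] / [2]
  Insert 6 (step 3): P = [3, 6] / [5];  Q = [1, 3] / [2]
  Insert 4 (step 4): P = [3, 4] / [5, 6];  Q = [1, 3] / [2, 4]
  Insert 7 (step 5): P = [3, 4, 7] / [5, 6];  Q = [1, 3, 5] / [2, 4]
  Insert 1 (step 6): P = [1, 4, 7] / [3, 6] / [5];  Q = [1, 3, 5] / [2, 4] / [6]
  Insert 2 (step 7): P = [1, 2, 7] / [3, 4] / [5, 6];  Q = [1, 3, 5] / [2, 4] / [6, 7]
Final shape: (3, 2, 2).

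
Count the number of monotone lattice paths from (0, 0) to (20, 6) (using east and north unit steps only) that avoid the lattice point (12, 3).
Number of paths = 155155

Total paths from (0, 0) to (20, 6): C(26, 20) = 230230. Paths through (12, 3): (paths (0, 0) → (12, 3)) × (paths (12, 3) → (20, 6)) = C(15, 12) · C(11, 8) = 455 · 165 = 75075. Avoidance count = 230230 − 75075 = 155155.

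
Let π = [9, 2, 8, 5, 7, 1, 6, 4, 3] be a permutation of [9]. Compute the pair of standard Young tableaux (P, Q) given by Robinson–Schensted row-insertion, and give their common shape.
P = [1, 3, 6] / [2, 4] / [5] / [7] / [8] / [9];  Q = [1, 3, 5] / [2, 7] / [4] / [6] / [8] / [9];  common shape = (3, 2, 1, 1, 1, 1)

Row-insert the values π_1, π_2, … into P one at a time, bumping the leftmost entry strictly greater than the inserted value down to the next row. The recording tableau Q records, in position (i, j), the step at which that cell was added to P.
  Insert 9 (step 1): P = [9];  Q = [1]
  Insert 2 (step 2): P = [2] / [9];  Q = [1] / [2]
  Insert 8 (step 3): P = [2, 8] / [9];  Q = [1, 3] / [2]
  Insert 5 (step 4): P = [2, 5] / [8] / [9];  Q = [1, 3] / [2] / [4]
  Insert 7 (step 5): P = [2, 5, 7] / [8] / [9];  Q = [1, 3, 5] / [2] / [4]
  Insert 1 (step 6): P = [1, 5, 7] / [2] / [8] / [9];  Q = [1, 3, 5] / [2] / [4] / [6]
  Insert 6 (step 7): P = [1, 5, 6] / [2, 7] / [8] / [9];  Q = [1, 3, 5] / [2, 7] / [4] / [6]
  Insert 4 (step 8): P = [1, 4, 6] / [2, 5] / [7] / [8] / [9];  Q = [1, 3, 5] / [2, 7] / [4] / [6] / [8]
  Insert 3 (step 9): P = [1, 3, 6] / [2, 4] / [5] / [7] / [8] / [9];  Q = [1, 3, 5] / [2, 7] / [4] / [6] / [8] / [9]
Final shape: (3, 2, 1, 1, 1, 1).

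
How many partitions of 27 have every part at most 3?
p(27, parts ≤ 3) = 75

Use the recurrence p(n, m) = p(n, m−1) + p(n−m, m): either the largest part is < m (count p(n, m−1)) or the largest part is exactly m (remove one copy of m, count p(n−m, m)). With p(0, ·) = 1 this gives p(27, parts ≤ 3) = 75. (By conjugating Young diagrams, this also counts partitions of 27 into at most 3 parts.)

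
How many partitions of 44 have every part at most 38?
p(44, parts ≤ 38) = 75156

Use the recurrence p(n, m) = p(n, m−1) + p(n−m, m): either the largest part is < m (count p(n, m−1)) or the largest part is exactly m (remove one copy of m, count p(n−m, m)). With p(0, ·) = 1 this gives p(44, parts ≤ 38) = 75156. (By conjugating Young diagrams, this also counts partitions of 44 into at most 38 parts.)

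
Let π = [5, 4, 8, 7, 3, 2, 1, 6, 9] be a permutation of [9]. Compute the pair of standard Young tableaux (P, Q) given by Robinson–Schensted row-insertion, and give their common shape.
P = [1, 6, 9] / [2, 7] / [3, 8] / [4] / [5];  Q = [1, 3, 9] / [2, 4] / [5, 8] / [6] / [7];  common shape = (3, 2, 2, 1, 1)

Row-insert the values π_1, π_2, … into P one at a time, bumping the leftmost entry strictly greater than the inserted value down to the next row. The recording tableau Q records, in position (i, j), the step at which that cell was added to P.
  Insert 5 (step 1): P = [5];  Q = [1]
  Insert 4 (step 2): P = [4] / [5];  Q = [1] / [2]
  Insert 8 (step 3): P = [4, 8] / [5];  Q = [1, 3] / [2]
  Insert 7 (step 4): P = [4, 7] / [5, 8];  Q = [1, 3] / [2, 4]
  Insert 3 (step 5): P = [3, 7] / [4, 8] / [5];  Q = [1, 3] / [2, 4] / [5]
  Insert 2 (step 6): P = [2, 7] / [3, 8] / [4] / [5];  Q = [1, 3] / [2, 4] / [5] / [6]
  Insert 1 (step 7): P = [1, 7] / [2, 8] / [3] / [4] / [5];  Q = [1, 3] / [2, 4] / [5] / [6] / [7]
  Insert 6 (step 8): P = [1, 6] / [2, 7] / [3, 8] / [4] / [5];  Q = [1, 3] / [2, 4] / [5, 8] / [6] / [7]
  Insert 9 (step 9): P = [1, 6, 9] / [2, 7] / [3, 8] / [4] / [5];  Q = [1, 3, 9] / [2, 4] / [5, 8] / [6] / [7]
Final shape: (3, 2, 2, 1, 1).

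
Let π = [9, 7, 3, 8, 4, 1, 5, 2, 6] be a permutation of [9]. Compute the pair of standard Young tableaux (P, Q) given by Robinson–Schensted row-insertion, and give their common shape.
P = [1, 2, 5, 6] / [3, 4] / [7, 8] / [9];  Q = [1, 4, 7, 9] / [2, 5] / [3, 8] / [6];  common shape = (4, 2, 2, 1)

Row-insert the values π_1, π_2, … into P one at a time, bumping the leftmost entry strictly greater than the inserted value down to the next row. The recording tableau Q records, in position (i, j), the step at which that cell was added to P.
  Insert 9 (step 1): P = [9];  Q = [1]
  Insert 7 (step 2): P = [7] / [9];  Q = [1] / [2]
  Insert 3 (step 3): P = [3] / [7] / [9];  Q = [1] / [2] / [3]
  Insert 8 (step 4): P = [3, 8] / [7] / [9];  Q = [1, 4] / [2] / [3]
  Insert 4 (step 5): P = [3, 4] / [7, 8] / [9];  Q = [1, 4] / [2, 5] / [3]
  Insert 1 (step 6): P = [1, 4] / [3, 8] / [7] / [9];  Q = [1, 4] / [2, 5] / [3] / [6]
  Insert 5 (step 7): P = [1, 4, 5] / [3, 8] / [7] / [9];  Q = [1, 4, 7] / [2, 5] / [3] / [6]
  Insert 2 (step 8): P = [1, 2, 5] / [3, 4] / [7, 8] / [9];  Q = [1, 4, 7] / [2, 5] / [3, 8] / [6]
  Insert 6 (step 9): P = [1, 2, 5, 6] / [3, 4] / [7, 8] / [9];  Q = [1, 4, 7, 9] / [2, 5] / [3, 8] / [6]
Final shape: (4, 2, 2, 1).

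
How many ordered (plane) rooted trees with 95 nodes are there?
C_94 = 239993345518077005168915776623476723006280827488229600

These ordered rooted trees are counted by the Catalan number C_n = (1/(n + 1)) · C(2n, n). For n = 94: C_94 = (1/95) · C(188, 94) = 22799367824217315491046998779230288685596678611381812000/95 = 239993345518077005168915776623476723006280827488229600.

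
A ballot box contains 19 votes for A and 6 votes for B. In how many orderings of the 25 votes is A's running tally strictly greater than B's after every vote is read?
Strict-lead orderings = 92092

Total orderings of the 25 votes with 19 for A: C(25, 19) = 177100. By the Bertrand ballot formula (Cycle Lemma / reflection principle), the number of orderings in which A is strictly ahead of B throughout is (p − q)/(p + q) · C(p + q, p) = (19 − 6)/(19 + 6) · 177100 = 92092.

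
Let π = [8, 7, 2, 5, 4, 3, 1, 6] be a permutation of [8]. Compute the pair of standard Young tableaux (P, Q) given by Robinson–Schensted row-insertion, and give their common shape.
P = [1, 3, 6] / [2] / [4] / [5] / [7] / [8];  Q = [1, 4, 8] / [2] / [3] / [5] / [6] / [7];  common shape = (3, 1, 1, 1, 1, 1)

Row-insert the values π_1, π_2, … into P one at a time, bumping the leftmost entry strictly greater than the inserted value down to the next row. The recording tableau Q records, in position (i, j), the step at which that cell was added to P.
  Insert 8 (step 1): P = [8];  Q = [1]
  Insert 7 (step 2): P = [7] / [8];  Q = [1] / [2]
  Insert 2 (step 3): P = [2] / [7] / [8];  Q = [1] / [2] / [3]
  Insert 5 (step 4): P = [2, 5] / [7] / [8];  Q = [1, 4] / [2] / [3]
  Insert 4 (step 5): P = [2, 4] / [5] / [7] / [8];  Q = [1, 4] / [2] / [3] / [5]
  Insert 3 (step 6): P = [2, 3] / [4] / [5] / [7] / [8];  Q = [1, 4] / [2] / [3] / [5] / [6]
  Insert 1 (step 7): P = [1, 3] / [2] / [4] / [5] / [7] / [8];  Q = [1, 4] / [2] / [3] / [5] / [6] / [7]
  Insert 6 (step 8): P = [1, 3, 6] / [2] / [4] / [5] / [7] / [8];  Q = [1, 4, 8] / [2] / [3] / [5] / [6] / [7]
Final shape: (3, 1, 1, 1, 1, 1).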